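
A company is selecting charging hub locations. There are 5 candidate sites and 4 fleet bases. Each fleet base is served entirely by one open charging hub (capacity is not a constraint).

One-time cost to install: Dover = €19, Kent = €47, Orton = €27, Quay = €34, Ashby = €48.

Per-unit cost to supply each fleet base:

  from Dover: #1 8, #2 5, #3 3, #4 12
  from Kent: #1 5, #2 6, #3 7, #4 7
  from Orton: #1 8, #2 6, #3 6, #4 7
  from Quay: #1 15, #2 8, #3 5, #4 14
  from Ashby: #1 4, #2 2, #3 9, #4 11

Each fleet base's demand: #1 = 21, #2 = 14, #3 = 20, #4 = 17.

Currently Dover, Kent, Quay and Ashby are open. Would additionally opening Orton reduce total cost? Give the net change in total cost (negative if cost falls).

No — net change +27 (cost rises by 27).

Current service cost with {Dover, Kent, Quay, Ashby}: 291.
Adding Orton: each fleet base re-picks its cheapest; new service cost 291, saving 0.
Extra fixed cost: 27. Net change = 27 − 0 = 27.
(Totals: 439 → 466.)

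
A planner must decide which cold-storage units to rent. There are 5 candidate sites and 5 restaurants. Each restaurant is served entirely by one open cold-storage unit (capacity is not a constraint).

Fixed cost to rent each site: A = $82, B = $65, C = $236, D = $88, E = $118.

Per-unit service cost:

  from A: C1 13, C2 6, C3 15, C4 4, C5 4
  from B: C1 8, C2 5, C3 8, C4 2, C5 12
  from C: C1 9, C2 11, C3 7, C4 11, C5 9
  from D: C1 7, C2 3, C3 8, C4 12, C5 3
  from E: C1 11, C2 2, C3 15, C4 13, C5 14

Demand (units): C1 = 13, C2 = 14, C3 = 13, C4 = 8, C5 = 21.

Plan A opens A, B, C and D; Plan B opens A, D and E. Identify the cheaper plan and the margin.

Plan A: {A, B, C, D}: C1→D 7·13=91, C2→D 3·14=42, C3→C 7·13=91, C4→B 2·8=16, C5→D 3·21=63. Service 303; fixed 471; total 774.
Plan B: {A, D, E}: C1→D 7·13=91, C2→E 2·14=28, C3→D 8·13=104, C4→A 4·8=32, C5→D 3·21=63. Service 318; fixed 288; total 606.
Difference: |774 − 606| = 168.

Plan B is cheaper by 168.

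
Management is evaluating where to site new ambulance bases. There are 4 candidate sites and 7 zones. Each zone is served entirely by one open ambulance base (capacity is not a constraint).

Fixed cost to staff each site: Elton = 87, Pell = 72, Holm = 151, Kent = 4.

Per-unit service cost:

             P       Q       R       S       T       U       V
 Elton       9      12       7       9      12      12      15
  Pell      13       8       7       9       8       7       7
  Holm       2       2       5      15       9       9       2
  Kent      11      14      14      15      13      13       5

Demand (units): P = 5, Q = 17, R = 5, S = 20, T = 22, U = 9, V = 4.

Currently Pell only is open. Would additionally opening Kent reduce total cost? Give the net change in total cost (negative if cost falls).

Current service cost with {Pell}: 683.
Adding Kent: each zone re-picks its cheapest; new service cost 665, saving 18.
Extra fixed cost: 4. Net change = 4 − 18 = -14.
(Totals: 755 → 741.)

Yes — net change −14 (cost falls by 14).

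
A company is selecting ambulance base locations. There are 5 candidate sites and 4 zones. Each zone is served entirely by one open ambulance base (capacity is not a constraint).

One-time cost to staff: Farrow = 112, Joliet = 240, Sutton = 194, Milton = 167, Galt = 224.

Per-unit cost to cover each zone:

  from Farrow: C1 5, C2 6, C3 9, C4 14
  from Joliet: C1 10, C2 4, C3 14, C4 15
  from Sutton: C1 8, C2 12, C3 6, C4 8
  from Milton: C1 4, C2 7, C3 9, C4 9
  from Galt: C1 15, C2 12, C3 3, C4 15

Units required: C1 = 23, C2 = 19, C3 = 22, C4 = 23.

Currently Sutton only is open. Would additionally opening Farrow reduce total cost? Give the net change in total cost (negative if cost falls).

Current service cost with {Sutton}: 728.
Adding Farrow: each zone re-picks its cheapest; new service cost 545, saving 183.
Extra fixed cost: 112. Net change = 112 − 183 = -71.
(Totals: 922 → 851.)

Yes — net change −71 (cost falls by 71).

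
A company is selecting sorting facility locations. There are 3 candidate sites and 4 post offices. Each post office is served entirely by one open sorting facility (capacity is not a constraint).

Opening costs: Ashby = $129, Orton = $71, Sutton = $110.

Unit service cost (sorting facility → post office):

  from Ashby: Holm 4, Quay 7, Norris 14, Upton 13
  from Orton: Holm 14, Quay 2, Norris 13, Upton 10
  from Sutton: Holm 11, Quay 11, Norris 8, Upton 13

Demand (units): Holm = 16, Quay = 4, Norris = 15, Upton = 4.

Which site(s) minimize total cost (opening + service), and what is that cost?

Open Ashby only; minimum total cost 483.

For any fixed open set, each post office goes to its cheapest open site; total = fixed + service.
{Ashby}: Holm→Ashby 4·16=64, Quay→Ashby 7·4=28, Norris→Ashby 14·15=210, Upton→Ashby 13·4=52. Service 354; fixed 129; total 483.
{Sutton}: Holm→Sutton 11·16=176, Quay→Sutton 11·4=44, Norris→Sutton 8·15=120, Upton→Sutton 13·4=52. Service 392; fixed 110; total 502.
{Ashby, Sutton}: Holm→Ashby 4·16=64, Quay→Ashby 7·4=28, Norris→Sutton 8·15=120, Upton→Ashby 13·4=52. Service 264; fixed 239; total 503.
{Ashby, Orton, Sutton}: service 232 + fixed 310 = 542
No other subset beats 483.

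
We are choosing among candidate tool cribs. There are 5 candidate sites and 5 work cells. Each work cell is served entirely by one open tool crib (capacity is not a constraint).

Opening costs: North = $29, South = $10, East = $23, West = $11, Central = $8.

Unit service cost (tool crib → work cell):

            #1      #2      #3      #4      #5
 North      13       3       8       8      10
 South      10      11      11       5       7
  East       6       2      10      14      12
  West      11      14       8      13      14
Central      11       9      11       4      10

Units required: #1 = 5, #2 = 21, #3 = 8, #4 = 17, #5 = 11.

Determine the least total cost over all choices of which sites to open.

Minimum total cost: 333

For any fixed open set, each work cell goes to its cheapest open site; total = fixed + service.
{South, East, West, Central}: #1→East 6·5=30, #2→East 2·21=42, #3→West 8·8=64, #4→Central 4·17=68, #5→South 7·11=77. Service 281; fixed 52; total 333.
{South, East, Central}: service 297 + fixed 41 = 338
{South, East, West}: service 298 + fixed 44 = 342
{North, South, East, West, Central}: service 281 + fixed 81 = 362
No other subset beats 333.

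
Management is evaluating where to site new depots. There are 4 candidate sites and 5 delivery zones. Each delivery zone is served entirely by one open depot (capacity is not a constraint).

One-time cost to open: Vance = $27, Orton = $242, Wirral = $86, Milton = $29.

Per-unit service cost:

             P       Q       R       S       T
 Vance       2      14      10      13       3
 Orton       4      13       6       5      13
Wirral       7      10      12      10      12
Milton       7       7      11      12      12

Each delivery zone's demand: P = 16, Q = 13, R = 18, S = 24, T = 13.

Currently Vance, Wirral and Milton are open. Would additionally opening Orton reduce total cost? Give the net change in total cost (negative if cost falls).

Current service cost with {Vance, Wirral, Milton}: 582.
Adding Orton: each delivery zone re-picks its cheapest; new service cost 390, saving 192.
Extra fixed cost: 242. Net change = 242 − 192 = 50.
(Totals: 724 → 774.)

No — net change +50 (cost rises by 50).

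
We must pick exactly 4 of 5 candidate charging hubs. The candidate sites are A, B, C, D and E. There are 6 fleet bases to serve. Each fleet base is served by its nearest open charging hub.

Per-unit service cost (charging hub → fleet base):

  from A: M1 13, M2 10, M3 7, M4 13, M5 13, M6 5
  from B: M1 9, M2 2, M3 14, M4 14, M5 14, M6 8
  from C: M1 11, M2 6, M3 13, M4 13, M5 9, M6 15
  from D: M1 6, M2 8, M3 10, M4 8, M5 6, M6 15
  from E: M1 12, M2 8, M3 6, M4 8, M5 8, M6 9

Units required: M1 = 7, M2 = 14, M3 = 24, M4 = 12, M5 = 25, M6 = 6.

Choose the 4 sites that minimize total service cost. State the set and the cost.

With exactly 4 open, each fleet base uses its cheapest among the chosen.
{A, B, D, E}: M1→D 6·7=42, M2→B 2·14=28, M3→E 6·24=144, M4→D 8·12=96, M5→D 6·25=150, M6→A 5·6=30. Service cost 490.
{B, C, D, E}: service cost 508
{A, B, C, D}: service cost 514
Among all 5 size-4 choices, {A, B, D, E} is lowest.

Choose A, B, D and E; total service cost 490.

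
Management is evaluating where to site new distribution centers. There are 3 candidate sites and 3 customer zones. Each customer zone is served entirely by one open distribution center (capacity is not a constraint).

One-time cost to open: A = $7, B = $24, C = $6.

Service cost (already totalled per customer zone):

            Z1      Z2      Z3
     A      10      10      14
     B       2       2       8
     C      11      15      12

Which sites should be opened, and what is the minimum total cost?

For any fixed open set, each customer zone goes to its cheapest open site; total = fixed + service.
{B}: Z1→B 2, Z2→B 2, Z3→B 8. Service 12; fixed 24; total 36.
{A}: service 34 + fixed 7 = 41
{B, C}: Z1→B 2, Z2→B 2, Z3→B 8. Service 12; fixed 30; total 42.
{A, B, C}: Z1→B 2, Z2→B 2, Z3→B 8. Service 12; fixed 37; total 49.
No other subset beats 36.

Open B only; minimum total cost 36.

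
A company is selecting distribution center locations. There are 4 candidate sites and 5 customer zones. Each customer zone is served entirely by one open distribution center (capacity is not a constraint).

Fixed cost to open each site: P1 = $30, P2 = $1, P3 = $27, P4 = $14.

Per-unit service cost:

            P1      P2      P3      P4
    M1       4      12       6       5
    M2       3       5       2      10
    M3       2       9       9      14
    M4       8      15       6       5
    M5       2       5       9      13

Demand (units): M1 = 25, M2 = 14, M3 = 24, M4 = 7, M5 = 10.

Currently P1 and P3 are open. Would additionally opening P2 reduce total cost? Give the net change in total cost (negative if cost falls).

Current service cost with {P1, P3}: 238.
Adding P2: each customer zone re-picks its cheapest; new service cost 238, saving 0.
Extra fixed cost: 1. Net change = 1 − 0 = 1.
(Totals: 295 → 296.)

No — net change +1 (cost rises by 1).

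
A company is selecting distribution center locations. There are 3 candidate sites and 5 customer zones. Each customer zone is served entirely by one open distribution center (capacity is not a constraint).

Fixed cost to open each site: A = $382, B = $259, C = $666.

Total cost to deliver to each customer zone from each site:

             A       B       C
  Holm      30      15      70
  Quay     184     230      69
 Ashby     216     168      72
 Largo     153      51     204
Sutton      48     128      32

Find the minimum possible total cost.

Minimum total cost: 851

For any fixed open set, each customer zone goes to its cheapest open site; total = fixed + service.
{B}: Holm→B 15, Quay→B 230, Ashby→B 168, Largo→B 51, Sutton→B 128. Service 592; fixed 259; total 851.
{A}: Holm→A 30, Quay→A 184, Ashby→A 216, Largo→A 153, Sutton→A 48. Service 631; fixed 382; total 1013.
{A, B}: service 466 + fixed 641 = 1107
{A, B, C}: Holm→B 15, Quay→C 69, Ashby→C 72, Largo→B 51, Sutton→C 32. Service 239; fixed 1307; total 1546.
No other subset beats 851.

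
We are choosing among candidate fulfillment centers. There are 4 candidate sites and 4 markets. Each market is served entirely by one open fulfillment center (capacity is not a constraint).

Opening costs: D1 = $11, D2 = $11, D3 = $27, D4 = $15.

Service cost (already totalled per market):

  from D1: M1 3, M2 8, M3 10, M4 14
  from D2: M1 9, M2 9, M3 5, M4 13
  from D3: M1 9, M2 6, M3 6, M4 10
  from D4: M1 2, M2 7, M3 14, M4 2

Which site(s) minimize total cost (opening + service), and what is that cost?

For any fixed open set, each market goes to its cheapest open site; total = fixed + service.
{D4}: M1→D4 2, M2→D4 7, M3→D4 14, M4→D4 2. Service 25; fixed 15; total 40.
{D2, D4}: service 16 + fixed 26 = 42
{D1}: M1→D1 3, M2→D1 8, M3→D1 10, M4→D1 14. Service 35; fixed 11; total 46.
{D1, D2, D3, D4}: service 15 + fixed 64 = 79
(All 15 nonempty subsets were checked; D4 only is lowest.)

Open D4 only; minimum total cost 40.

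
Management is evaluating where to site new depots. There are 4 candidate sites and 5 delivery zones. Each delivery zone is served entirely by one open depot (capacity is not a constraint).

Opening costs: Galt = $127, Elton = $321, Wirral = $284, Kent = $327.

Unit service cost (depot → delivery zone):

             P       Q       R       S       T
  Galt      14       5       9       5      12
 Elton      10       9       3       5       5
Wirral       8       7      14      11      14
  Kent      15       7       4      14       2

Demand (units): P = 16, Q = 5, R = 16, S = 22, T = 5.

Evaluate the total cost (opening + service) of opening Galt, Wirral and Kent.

Total cost: 1075

Each delivery zone is assigned to its cheapest site among the open ones.
{Galt, Wirral, Kent}: P→Wirral 8·16=128, Q→Galt 5·5=25, R→Kent 4·16=64, S→Galt 5·22=110, T→Kent 2·5=10. Service 337; fixed 738; total 1075.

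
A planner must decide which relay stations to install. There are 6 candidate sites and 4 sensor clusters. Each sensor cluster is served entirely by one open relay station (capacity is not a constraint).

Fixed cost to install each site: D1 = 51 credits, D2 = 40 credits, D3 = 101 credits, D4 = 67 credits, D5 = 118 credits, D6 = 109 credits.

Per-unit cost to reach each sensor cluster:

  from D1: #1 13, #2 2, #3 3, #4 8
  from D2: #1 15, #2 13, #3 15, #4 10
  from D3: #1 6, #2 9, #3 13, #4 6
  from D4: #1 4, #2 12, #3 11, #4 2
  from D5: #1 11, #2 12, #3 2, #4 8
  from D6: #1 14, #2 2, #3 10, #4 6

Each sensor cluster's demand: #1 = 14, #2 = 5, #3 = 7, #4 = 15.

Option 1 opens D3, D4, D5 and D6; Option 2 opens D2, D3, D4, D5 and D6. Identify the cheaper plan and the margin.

Option 1: {D3, D4, D5, D6}: #1→D4 4·14=56, #2→D6 2·5=10, #3→D5 2·7=14, #4→D4 2·15=30. Service 110; fixed 395; total 505.
Option 2: {D2, D3, D4, D5, D6}: #1→D4 4·14=56, #2→D6 2·5=10, #3→D5 2·7=14, #4→D4 2·15=30. Service 110; fixed 435; total 545.
Difference: |505 − 545| = 40.

Option 1 is cheaper by 40.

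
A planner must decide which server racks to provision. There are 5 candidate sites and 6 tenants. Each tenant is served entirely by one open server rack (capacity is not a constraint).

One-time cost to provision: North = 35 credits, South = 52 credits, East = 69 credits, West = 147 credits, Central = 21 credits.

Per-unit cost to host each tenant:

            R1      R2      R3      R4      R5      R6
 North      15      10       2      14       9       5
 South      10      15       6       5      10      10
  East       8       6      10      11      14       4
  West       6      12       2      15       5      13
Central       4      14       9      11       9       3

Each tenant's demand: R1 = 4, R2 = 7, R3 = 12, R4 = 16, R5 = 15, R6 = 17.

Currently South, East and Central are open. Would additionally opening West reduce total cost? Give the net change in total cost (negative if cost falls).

No — net change +39 (cost rises by 39).

Current service cost with {South, East, Central}: 396.
Adding West: each tenant re-picks its cheapest; new service cost 288, saving 108.
Extra fixed cost: 147. Net change = 147 − 108 = 39.
(Totals: 538 → 577.)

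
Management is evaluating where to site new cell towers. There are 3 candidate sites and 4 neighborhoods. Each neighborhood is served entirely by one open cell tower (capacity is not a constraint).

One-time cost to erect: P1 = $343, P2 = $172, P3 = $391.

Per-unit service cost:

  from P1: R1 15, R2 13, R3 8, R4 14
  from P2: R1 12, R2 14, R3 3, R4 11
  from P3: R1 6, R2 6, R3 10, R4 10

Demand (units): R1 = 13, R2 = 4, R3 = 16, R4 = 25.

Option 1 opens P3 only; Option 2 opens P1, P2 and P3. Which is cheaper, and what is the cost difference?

Option 1 is cheaper by 403.

Option 1: {P3}: R1→P3 6·13=78, R2→P3 6·4=24, R3→P3 10·16=160, R4→P3 10·25=250. Service 512; fixed 391; total 903.
Option 2: {P1, P2, P3}: R1→P3 6·13=78, R2→P3 6·4=24, R3→P2 3·16=48, R4→P3 10·25=250. Service 400; fixed 906; total 1306.
Difference: |903 − 1306| = 403.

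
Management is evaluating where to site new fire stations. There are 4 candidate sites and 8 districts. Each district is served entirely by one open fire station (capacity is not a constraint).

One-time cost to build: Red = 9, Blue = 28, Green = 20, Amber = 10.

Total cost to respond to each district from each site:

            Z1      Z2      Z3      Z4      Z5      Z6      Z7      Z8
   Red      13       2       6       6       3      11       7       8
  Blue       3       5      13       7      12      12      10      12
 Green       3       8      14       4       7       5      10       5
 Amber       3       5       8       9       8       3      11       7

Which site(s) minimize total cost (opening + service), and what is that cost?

For any fixed open set, each district goes to its cheapest open site; total = fixed + service.
{Red, Amber}: Z1→Amber 3, Z2→Red 2, Z3→Red 6, Z4→Red 6, Z5→Red 3, Z6→Amber 3, Z7→Red 7, Z8→Amber 7. Service 37; fixed 19; total 56.
{Red, Green}: service 35 + fixed 29 = 64
{Amber}: service 54 + fixed 10 = 64
{Red, Blue, Green, Amber}: Z1→Blue 3, Z2→Red 2, Z3→Red 6, Z4→Green 4, Z5→Red 3, Z6→Amber 3, Z7→Red 7, Z8→Green 5. Service 33; fixed 67; total 100.
(All 15 nonempty subsets were checked; Red and Amber is lowest.)

Open Red and Amber; minimum total cost 56.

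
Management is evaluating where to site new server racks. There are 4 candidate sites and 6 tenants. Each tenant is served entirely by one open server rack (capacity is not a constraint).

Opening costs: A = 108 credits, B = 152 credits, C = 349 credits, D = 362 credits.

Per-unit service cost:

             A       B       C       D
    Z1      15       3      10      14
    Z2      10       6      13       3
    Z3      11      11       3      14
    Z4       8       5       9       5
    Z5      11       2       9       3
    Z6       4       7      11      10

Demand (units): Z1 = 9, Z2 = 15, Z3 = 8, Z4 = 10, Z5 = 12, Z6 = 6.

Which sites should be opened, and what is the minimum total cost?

Open B only; minimum total cost 473.

For any fixed open set, each tenant goes to its cheapest open site; total = fixed + service.
{B}: Z1→B 3·9=27, Z2→B 6·15=90, Z3→B 11·8=88, Z4→B 5·10=50, Z5→B 2·12=24, Z6→B 7·6=42. Service 321; fixed 152; total 473.
{A, B}: Z1→B 3·9=27, Z2→B 6·15=90, Z3→A 11·8=88, Z4→B 5·10=50, Z5→B 2·12=24, Z6→A 4·6=24. Service 303; fixed 260; total 563.
{A}: Z1→A 15·9=135, Z2→A 10·15=150, Z3→A 11·8=88, Z4→A 8·10=80, Z5→A 11·12=132, Z6→A 4·6=24. Service 609; fixed 108; total 717.
{A, B, C, D}: service 194 + fixed 971 = 1165
No other subset beats 473.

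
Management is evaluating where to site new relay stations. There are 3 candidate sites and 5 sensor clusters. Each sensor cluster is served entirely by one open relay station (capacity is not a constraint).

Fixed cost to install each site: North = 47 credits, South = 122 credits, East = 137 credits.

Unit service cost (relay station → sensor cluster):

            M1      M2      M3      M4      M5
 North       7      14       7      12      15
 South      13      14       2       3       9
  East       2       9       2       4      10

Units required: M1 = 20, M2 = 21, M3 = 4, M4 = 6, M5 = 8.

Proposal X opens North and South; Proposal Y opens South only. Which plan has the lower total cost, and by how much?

Proposal X: {North, South}: M1→North 7·20=140, M2→North 14·21=294, M3→South 2·4=8, M4→South 3·6=18, M5→South 9·8=72. Service 532; fixed 169; total 701.
Proposal Y: {South}: M1→South 13·20=260, M2→South 14·21=294, M3→South 2·4=8, M4→South 3·6=18, M5→South 9·8=72. Service 652; fixed 122; total 774.
Difference: |701 − 774| = 73.

Proposal X is cheaper by 73.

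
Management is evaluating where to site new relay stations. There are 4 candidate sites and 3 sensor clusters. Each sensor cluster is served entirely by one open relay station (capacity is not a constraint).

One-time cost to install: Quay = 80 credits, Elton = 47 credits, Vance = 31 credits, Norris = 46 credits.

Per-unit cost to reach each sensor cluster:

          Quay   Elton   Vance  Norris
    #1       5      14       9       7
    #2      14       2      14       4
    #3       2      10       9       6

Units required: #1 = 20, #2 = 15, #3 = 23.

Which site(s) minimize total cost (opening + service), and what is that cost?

For any fixed open set, each sensor cluster goes to its cheapest open site; total = fixed + service.
{Quay, Elton}: #1→Quay 5·20=100, #2→Elton 2·15=30, #3→Quay 2·23=46. Service 176; fixed 127; total 303.
{Quay, Norris}: #1→Quay 5·20=100, #2→Norris 4·15=60, #3→Quay 2·23=46. Service 206; fixed 126; total 332.
{Quay, Elton, Vance}: service 176 + fixed 158 = 334
{Quay, Elton, Vance, Norris}: service 176 + fixed 204 = 380
No other subset beats 303.

Open Quay and Elton; minimum total cost 303.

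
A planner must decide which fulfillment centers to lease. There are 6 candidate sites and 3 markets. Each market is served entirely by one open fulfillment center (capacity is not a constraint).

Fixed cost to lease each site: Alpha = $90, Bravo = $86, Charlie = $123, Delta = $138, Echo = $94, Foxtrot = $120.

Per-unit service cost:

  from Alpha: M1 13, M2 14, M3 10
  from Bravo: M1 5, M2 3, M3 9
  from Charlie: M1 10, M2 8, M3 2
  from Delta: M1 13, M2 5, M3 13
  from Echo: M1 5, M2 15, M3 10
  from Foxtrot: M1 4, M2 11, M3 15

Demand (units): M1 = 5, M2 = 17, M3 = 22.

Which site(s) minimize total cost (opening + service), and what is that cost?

For any fixed open set, each market goes to its cheapest open site; total = fixed + service.
{Bravo, Charlie}: M1→Bravo 5·5=25, M2→Bravo 3·17=51, M3→Charlie 2·22=44. Service 120; fixed 209; total 329.
{Charlie}: service 230 + fixed 123 = 353
{Bravo}: service 274 + fixed 86 = 360
{Alpha, Bravo, Charlie, Delta, Echo, Foxtrot}: M1→Foxtrot 4·5=20, M2→Bravo 3·17=51, M3→Charlie 2·22=44. Service 115; fixed 651; total 766.
No other subset beats 329.

Open Bravo and Charlie; minimum total cost 329.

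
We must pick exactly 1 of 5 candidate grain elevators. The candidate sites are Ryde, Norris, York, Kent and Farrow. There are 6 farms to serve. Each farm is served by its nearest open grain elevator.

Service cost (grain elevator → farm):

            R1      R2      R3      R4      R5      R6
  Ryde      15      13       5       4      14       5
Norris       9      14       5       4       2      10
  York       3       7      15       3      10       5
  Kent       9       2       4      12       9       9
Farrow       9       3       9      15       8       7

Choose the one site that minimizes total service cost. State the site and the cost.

With exactly 1 open, each farm uses its cheapest among the chosen.
{York}: R1→York 3, R2→York 7, R3→York 15, R4→York 3, R5→York 10, R6→York 5. Service cost 43.
{Norris}: service cost 44
{Kent}: service cost 45
Among all 5 size-1 choices, {York} is lowest.

Choose York only; total service cost 43.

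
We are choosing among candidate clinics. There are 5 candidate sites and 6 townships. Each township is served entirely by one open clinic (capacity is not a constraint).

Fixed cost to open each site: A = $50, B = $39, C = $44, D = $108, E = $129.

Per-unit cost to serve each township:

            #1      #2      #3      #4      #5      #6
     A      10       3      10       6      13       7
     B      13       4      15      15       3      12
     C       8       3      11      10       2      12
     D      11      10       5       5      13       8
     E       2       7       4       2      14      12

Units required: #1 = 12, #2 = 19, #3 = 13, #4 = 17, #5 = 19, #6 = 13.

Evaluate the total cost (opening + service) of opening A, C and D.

Total cost: 634

Each township is assigned to its cheapest site among the open ones.
{A, C, D}: #1→C 8·12=96, #2→A 3·19=57, #3→D 5·13=65, #4→D 5·17=85, #5→C 2·19=38, #6→A 7·13=91. Service 432; fixed 202; total 634.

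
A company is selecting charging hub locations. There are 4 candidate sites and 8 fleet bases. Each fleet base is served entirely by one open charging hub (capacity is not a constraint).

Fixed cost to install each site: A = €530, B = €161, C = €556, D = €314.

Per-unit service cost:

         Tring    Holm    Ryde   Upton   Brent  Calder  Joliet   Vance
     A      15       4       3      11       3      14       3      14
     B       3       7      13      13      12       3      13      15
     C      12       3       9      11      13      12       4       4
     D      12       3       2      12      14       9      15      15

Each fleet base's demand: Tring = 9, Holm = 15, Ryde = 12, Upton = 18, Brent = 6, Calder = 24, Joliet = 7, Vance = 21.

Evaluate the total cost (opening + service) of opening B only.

Total cost: 1233

Each fleet base is assigned to its cheapest site among the open ones.
{B}: Tring→B 3·9=27, Holm→B 7·15=105, Ryde→B 13·12=156, Upton→B 13·18=234, Brent→B 12·6=72, Calder→B 3·24=72, Joliet→B 13·7=91, Vance→B 15·21=315. Service 1072; fixed 161; total 1233.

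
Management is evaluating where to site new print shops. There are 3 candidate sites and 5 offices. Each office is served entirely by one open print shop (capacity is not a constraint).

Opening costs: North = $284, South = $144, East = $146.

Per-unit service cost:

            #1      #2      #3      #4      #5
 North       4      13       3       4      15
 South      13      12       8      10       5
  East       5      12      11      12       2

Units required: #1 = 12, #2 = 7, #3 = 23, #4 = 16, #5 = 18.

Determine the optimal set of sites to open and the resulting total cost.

For any fixed open set, each office goes to its cheapest open site; total = fixed + service.
{North, East}: #1→North 4·12=48, #2→East 12·7=84, #3→North 3·23=69, #4→North 4·16=64, #5→East 2·18=36. Service 301; fixed 430; total 731.
{East}: service 625 + fixed 146 = 771
{North, South}: service 355 + fixed 428 = 783
{North, South, East}: service 301 + fixed 574 = 875
(All 7 nonempty subsets were checked; North and East is lowest.)

Open North and East; minimum total cost 731.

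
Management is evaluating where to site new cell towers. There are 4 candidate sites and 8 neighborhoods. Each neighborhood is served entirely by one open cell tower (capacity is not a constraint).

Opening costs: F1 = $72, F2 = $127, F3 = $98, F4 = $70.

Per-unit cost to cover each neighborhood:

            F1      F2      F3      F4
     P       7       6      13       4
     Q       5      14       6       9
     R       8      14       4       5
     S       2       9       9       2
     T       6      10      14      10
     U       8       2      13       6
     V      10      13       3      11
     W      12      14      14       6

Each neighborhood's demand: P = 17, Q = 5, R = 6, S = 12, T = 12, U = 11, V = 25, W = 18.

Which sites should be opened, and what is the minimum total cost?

Open F3 and F4; minimum total cost 683.

For any fixed open set, each neighborhood goes to its cheapest open site; total = fixed + service.
{F3, F4}: P→F4 4·17=68, Q→F3 6·5=30, R→F3 4·6=24, S→F4 2·12=24, T→F4 10·12=120, U→F4 6·11=66, V→F3 3·25=75, W→F4 6·18=108. Service 515; fixed 168; total 683.
{F1, F3, F4}: service 462 + fixed 240 = 702
{F2, F3, F4}: service 471 + fixed 295 = 766
{F1, F2, F3, F4}: service 418 + fixed 367 = 785
(All 15 nonempty subsets were checked; F3 and F4 is lowest.)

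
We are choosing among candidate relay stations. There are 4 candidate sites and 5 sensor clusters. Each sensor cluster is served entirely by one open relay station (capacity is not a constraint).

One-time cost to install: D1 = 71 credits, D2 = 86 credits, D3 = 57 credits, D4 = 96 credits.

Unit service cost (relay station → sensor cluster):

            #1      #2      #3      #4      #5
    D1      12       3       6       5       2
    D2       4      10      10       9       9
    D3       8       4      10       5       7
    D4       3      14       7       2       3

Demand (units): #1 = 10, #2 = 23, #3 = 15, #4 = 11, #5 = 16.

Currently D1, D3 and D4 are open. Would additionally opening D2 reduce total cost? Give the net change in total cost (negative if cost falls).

No — net change +86 (cost rises by 86).

Current service cost with {D1, D3, D4}: 243.
Adding D2: each sensor cluster re-picks its cheapest; new service cost 243, saving 0.
Extra fixed cost: 86. Net change = 86 − 0 = 86.
(Totals: 467 → 553.)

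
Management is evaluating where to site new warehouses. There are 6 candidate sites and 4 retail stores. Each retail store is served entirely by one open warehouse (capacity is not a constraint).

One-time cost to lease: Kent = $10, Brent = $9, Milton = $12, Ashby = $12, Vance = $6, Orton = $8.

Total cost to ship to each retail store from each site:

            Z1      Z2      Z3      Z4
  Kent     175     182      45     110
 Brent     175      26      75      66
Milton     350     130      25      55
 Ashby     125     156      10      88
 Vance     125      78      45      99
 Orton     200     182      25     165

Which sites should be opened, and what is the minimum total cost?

Open Brent and Ashby; minimum total cost 248.

For any fixed open set, each retail store goes to its cheapest open site; total = fixed + service.
{Brent, Ashby}: Z1→Ashby 125, Z2→Brent 26, Z3→Ashby 10, Z4→Brent 66. Service 227; fixed 21; total 248.
{Brent, Milton, Ashby}: Z1→Ashby 125, Z2→Brent 26, Z3→Ashby 10, Z4→Milton 55. Service 216; fixed 33; total 249.
{Brent, Ashby, Vance}: Z1→Ashby 125, Z2→Brent 26, Z3→Ashby 10, Z4→Brent 66. Service 227; fixed 27; total 254.
{Kent, Brent, Milton, Ashby, Vance, Orton}: service 216 + fixed 57 = 273
No other subset beats 248.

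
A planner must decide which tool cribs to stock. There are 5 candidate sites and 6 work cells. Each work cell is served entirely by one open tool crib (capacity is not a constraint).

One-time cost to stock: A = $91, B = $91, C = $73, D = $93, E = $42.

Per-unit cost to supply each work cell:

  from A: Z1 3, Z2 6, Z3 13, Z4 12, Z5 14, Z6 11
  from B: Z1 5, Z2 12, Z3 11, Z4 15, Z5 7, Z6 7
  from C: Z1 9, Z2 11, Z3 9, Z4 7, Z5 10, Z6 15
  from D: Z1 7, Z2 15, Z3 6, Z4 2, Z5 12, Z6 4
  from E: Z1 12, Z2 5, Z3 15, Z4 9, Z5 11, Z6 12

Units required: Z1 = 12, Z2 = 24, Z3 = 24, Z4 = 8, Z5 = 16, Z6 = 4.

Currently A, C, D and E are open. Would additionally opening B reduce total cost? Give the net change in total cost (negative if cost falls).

Current service cost with {A, C, D, E}: 492.
Adding B: each work cell re-picks its cheapest; new service cost 444, saving 48.
Extra fixed cost: 91. Net change = 91 − 48 = 43.
(Totals: 791 → 834.)

No — net change +43 (cost rises by 43).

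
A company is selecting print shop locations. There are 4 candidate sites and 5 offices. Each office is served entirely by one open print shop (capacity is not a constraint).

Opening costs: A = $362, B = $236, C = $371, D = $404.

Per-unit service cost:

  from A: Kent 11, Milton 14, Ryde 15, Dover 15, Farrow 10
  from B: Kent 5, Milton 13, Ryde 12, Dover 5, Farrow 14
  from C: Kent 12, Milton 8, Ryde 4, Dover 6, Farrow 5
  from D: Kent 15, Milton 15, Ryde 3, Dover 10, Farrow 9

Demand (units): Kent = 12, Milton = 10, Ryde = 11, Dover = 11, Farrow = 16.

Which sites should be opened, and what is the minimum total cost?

For any fixed open set, each office goes to its cheapest open site; total = fixed + service.
{C}: Kent→C 12·12=144, Milton→C 8·10=80, Ryde→C 4·11=44, Dover→C 6·11=66, Farrow→C 5·16=80. Service 414; fixed 371; total 785.
{B}: Kent→B 5·12=60, Milton→B 13·10=130, Ryde→B 12·11=132, Dover→B 5·11=55, Farrow→B 14·16=224. Service 601; fixed 236; total 837.
{B, C}: service 319 + fixed 607 = 926
{A, B, C, D}: service 308 + fixed 1373 = 1681
No other subset beats 785.

Open C only; minimum total cost 785.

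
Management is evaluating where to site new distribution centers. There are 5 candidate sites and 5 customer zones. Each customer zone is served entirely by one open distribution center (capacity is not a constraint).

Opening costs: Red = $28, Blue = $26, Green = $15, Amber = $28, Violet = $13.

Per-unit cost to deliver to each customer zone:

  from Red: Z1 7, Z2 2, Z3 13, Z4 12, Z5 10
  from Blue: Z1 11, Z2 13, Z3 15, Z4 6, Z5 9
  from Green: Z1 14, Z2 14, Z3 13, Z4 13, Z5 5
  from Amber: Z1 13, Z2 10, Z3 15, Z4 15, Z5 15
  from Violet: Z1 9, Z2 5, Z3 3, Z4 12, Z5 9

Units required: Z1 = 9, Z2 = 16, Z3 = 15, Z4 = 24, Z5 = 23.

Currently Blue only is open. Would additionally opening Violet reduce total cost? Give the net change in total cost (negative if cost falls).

Yes — net change −313 (cost falls by 313).

Current service cost with {Blue}: 883.
Adding Violet: each customer zone re-picks its cheapest; new service cost 557, saving 326.
Extra fixed cost: 13. Net change = 13 − 326 = -313.
(Totals: 909 → 596.)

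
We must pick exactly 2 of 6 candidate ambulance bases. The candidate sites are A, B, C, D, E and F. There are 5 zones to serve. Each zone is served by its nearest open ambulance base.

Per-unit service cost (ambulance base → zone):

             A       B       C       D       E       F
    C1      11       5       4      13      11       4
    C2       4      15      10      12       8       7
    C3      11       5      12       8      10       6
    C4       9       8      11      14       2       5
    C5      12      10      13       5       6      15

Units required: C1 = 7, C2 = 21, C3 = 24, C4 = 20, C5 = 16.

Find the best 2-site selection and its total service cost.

With exactly 2 open, each zone uses its cheapest among the chosen.
{E, F}: C1→F 4·7=28, C2→F 7·21=147, C3→F 6·24=144, C4→E 2·20=40, C5→E 6·16=96. Service cost 455.
{B, E}: service cost 459
{D, F}: service cost 499
Among all 15 size-2 choices, {E, F} is lowest.

Choose E and F; total service cost 455.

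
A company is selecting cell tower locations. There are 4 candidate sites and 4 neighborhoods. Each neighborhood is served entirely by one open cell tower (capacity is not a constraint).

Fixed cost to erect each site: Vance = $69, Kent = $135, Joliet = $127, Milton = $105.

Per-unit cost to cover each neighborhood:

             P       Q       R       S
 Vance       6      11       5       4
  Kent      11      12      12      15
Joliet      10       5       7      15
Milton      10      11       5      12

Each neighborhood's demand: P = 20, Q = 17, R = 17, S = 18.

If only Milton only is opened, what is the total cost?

Each neighborhood is assigned to its cheapest site among the open ones.
{Milton}: P→Milton 10·20=200, Q→Milton 11·17=187, R→Milton 5·17=85, S→Milton 12·18=216. Service 688; fixed 105; total 793.

Total cost: 793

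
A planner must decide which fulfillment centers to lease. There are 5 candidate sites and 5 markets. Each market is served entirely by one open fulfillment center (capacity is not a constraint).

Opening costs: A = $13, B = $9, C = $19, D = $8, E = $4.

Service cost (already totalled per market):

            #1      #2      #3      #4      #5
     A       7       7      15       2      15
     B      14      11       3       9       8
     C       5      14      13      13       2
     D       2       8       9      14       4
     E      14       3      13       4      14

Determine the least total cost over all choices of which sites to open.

For any fixed open set, each market goes to its cheapest open site; total = fixed + service.
{D, E}: #1→D 2, #2→E 3, #3→D 9, #4→E 4, #5→D 4. Service 22; fixed 12; total 34.
{B, D, E}: service 16 + fixed 21 = 37
{B, D}: #1→D 2, #2→D 8, #3→B 3, #4→B 9, #5→D 4. Service 26; fixed 17; total 43.
{A, B, C, D, E}: #1→D 2, #2→E 3, #3→B 3, #4→A 2, #5→C 2. Service 12; fixed 53; total 65.
No other subset beats 34.

Minimum total cost: 34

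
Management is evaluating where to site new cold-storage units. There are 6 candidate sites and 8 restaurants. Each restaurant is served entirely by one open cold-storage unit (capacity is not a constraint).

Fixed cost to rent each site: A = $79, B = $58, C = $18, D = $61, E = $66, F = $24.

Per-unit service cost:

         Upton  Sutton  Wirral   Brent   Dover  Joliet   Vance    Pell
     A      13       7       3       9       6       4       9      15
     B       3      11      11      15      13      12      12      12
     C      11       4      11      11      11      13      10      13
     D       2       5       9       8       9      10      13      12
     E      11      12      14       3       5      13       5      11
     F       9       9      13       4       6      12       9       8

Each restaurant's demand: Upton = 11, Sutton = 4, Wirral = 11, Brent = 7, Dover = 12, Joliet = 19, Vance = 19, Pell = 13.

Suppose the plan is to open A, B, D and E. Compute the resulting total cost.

Each restaurant is assigned to its cheapest site among the open ones.
{A, B, D, E}: Upton→D 2·11=22, Sutton→D 5·4=20, Wirral→A 3·11=33, Brent→E 3·7=21, Dover→E 5·12=60, Joliet→A 4·19=76, Vance→E 5·19=95, Pell→E 11·13=143. Service 470; fixed 264; total 734.

Total cost: 734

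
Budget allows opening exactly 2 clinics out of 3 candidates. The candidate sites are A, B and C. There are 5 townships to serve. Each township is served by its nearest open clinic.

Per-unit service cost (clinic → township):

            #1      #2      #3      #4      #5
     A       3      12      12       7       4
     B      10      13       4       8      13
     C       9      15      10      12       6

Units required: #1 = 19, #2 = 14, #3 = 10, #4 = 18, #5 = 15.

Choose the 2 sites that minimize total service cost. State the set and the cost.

Choose A and B; total service cost 451.

With exactly 2 open, each township uses its cheapest among the chosen.
{A, B}: #1→A 3·19=57, #2→A 12·14=168, #3→B 4·10=40, #4→A 7·18=126, #5→A 4·15=60. Service cost 451.
{A, C}: service cost 511
{B, C}: service cost 627
Among all 3 size-2 choices, {A, B} is lowest.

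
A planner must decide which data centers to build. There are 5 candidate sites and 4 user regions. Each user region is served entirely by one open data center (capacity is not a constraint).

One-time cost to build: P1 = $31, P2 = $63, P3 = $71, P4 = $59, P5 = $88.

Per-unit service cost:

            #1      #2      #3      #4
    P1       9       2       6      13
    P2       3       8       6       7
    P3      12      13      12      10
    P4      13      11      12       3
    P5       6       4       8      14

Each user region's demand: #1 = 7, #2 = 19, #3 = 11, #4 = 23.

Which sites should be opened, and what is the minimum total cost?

For any fixed open set, each user region goes to its cheapest open site; total = fixed + service.
{P1, P4}: #1→P1 9·7=63, #2→P1 2·19=38, #3→P1 6·11=66, #4→P4 3·23=69. Service 236; fixed 90; total 326.
{P1, P2, P4}: service 194 + fixed 153 = 347
{P1, P2}: service 286 + fixed 94 = 380
{P1, P2, P3, P4, P5}: service 194 + fixed 312 = 506
No other subset beats 326.

Open P1 and P4; minimum total cost 326.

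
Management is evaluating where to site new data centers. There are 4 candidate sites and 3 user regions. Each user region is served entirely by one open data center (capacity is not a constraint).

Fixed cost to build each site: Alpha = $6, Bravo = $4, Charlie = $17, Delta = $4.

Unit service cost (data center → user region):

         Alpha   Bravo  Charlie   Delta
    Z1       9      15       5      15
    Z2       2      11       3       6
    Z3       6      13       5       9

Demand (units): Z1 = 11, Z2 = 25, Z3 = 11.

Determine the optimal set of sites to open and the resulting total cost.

For any fixed open set, each user region goes to its cheapest open site; total = fixed + service.
{Alpha, Charlie}: Z1→Charlie 5·11=55, Z2→Alpha 2·25=50, Z3→Charlie 5·11=55. Service 160; fixed 23; total 183.
{Alpha, Bravo, Charlie}: Z1→Charlie 5·11=55, Z2→Alpha 2·25=50, Z3→Charlie 5·11=55. Service 160; fixed 27; total 187.
{Alpha, Charlie, Delta}: service 160 + fixed 27 = 187
{Alpha, Bravo, Charlie, Delta}: service 160 + fixed 31 = 191
No other subset beats 183.

Open Alpha and Charlie; minimum total cost 183.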